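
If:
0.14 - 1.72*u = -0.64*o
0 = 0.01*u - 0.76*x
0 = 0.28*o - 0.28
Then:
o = 1.00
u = 0.45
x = 0.01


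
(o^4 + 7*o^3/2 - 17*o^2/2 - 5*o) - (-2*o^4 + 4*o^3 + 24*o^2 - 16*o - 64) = 3*o^4 - o^3/2 - 65*o^2/2 + 11*o + 64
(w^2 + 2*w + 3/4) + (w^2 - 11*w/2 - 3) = 2*w^2 - 7*w/2 - 9/4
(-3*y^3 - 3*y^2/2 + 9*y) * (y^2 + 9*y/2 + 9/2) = -3*y^5 - 15*y^4 - 45*y^3/4 + 135*y^2/4 + 81*y/2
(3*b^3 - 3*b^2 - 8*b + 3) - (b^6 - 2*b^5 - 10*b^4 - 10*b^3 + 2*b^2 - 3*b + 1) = -b^6 + 2*b^5 + 10*b^4 + 13*b^3 - 5*b^2 - 5*b + 2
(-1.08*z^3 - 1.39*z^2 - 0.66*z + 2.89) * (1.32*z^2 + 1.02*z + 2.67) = -1.4256*z^5 - 2.9364*z^4 - 5.1726*z^3 - 0.569699999999999*z^2 + 1.1856*z + 7.7163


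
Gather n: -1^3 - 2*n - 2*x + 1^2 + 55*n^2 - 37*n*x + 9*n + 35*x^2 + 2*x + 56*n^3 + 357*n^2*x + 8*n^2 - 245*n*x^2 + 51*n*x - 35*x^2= 56*n^3 + n^2*(357*x + 63) + n*(-245*x^2 + 14*x + 7)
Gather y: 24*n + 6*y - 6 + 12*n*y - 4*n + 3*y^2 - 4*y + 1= 20*n + 3*y^2 + y*(12*n + 2) - 5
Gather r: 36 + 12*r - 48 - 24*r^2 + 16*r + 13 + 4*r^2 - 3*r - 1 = -20*r^2 + 25*r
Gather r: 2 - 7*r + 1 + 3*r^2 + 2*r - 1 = 3*r^2 - 5*r + 2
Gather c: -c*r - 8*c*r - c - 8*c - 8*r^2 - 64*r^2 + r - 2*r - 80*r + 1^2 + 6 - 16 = c*(-9*r - 9) - 72*r^2 - 81*r - 9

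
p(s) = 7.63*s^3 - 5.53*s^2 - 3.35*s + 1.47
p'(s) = 22.89*s^2 - 11.06*s - 3.35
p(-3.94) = -537.85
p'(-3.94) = 395.56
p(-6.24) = -2046.82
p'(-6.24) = 956.95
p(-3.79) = -480.64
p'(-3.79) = 367.36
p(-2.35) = -120.22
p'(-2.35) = 149.05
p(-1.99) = -73.89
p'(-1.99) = 109.31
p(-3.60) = -414.12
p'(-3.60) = 333.12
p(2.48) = 75.53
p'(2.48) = 110.00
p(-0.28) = 1.81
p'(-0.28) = 1.54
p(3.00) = 147.66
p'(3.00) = 169.48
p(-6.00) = -1825.59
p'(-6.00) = 887.05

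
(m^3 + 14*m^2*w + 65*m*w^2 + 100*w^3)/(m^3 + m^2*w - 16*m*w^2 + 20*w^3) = (m^2 + 9*m*w + 20*w^2)/(m^2 - 4*m*w + 4*w^2)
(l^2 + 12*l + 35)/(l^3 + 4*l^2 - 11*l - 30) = (l + 7)/(l^2 - l - 6)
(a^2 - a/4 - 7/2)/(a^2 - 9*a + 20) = (4*a^2 - a - 14)/(4*(a^2 - 9*a + 20))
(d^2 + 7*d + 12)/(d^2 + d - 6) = (d + 4)/(d - 2)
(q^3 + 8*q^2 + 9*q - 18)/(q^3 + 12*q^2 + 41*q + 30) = (q^2 + 2*q - 3)/(q^2 + 6*q + 5)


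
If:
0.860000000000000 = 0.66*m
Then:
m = 1.30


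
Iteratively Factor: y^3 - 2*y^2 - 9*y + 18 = (y - 3)*(y^2 + y - 6) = (y - 3)*(y + 3)*(y - 2)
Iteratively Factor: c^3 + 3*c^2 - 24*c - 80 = (c + 4)*(c^2 - c - 20) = (c - 5)*(c + 4)*(c + 4)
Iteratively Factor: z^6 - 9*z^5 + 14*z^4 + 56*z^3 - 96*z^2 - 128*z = (z - 4)*(z^5 - 5*z^4 - 6*z^3 + 32*z^2 + 32*z) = (z - 4)*(z + 2)*(z^4 - 7*z^3 + 8*z^2 + 16*z) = (z - 4)^2*(z + 2)*(z^3 - 3*z^2 - 4*z) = (z - 4)^3*(z + 2)*(z^2 + z) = (z - 4)^3*(z + 1)*(z + 2)*(z)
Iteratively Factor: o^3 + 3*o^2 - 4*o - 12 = (o + 2)*(o^2 + o - 6) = (o - 2)*(o + 2)*(o + 3)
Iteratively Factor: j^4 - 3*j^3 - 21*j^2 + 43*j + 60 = (j - 5)*(j^3 + 2*j^2 - 11*j - 12) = (j - 5)*(j + 1)*(j^2 + j - 12) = (j - 5)*(j - 3)*(j + 1)*(j + 4)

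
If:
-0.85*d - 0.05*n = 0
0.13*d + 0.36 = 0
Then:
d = -2.77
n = 47.08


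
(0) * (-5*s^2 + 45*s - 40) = 0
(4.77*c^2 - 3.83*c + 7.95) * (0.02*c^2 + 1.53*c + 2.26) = 0.0954*c^4 + 7.2215*c^3 + 5.0793*c^2 + 3.5077*c + 17.967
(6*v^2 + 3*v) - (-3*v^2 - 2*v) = 9*v^2 + 5*v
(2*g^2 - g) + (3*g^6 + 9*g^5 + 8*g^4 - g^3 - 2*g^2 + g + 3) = 3*g^6 + 9*g^5 + 8*g^4 - g^3 + 3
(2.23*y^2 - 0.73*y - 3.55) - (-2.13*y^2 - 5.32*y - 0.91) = 4.36*y^2 + 4.59*y - 2.64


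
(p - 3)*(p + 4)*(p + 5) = p^3 + 6*p^2 - 7*p - 60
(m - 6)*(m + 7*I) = m^2 - 6*m + 7*I*m - 42*I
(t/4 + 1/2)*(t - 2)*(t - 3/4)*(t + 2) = t^4/4 + 5*t^3/16 - 11*t^2/8 - 5*t/4 + 3/2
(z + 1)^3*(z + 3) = z^4 + 6*z^3 + 12*z^2 + 10*z + 3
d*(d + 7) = d^2 + 7*d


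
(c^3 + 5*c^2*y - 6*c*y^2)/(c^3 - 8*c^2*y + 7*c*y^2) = (-c - 6*y)/(-c + 7*y)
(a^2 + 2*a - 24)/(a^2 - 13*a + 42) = (a^2 + 2*a - 24)/(a^2 - 13*a + 42)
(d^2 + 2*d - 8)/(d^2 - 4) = (d + 4)/(d + 2)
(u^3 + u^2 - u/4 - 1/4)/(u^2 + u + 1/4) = (2*u^2 + u - 1)/(2*u + 1)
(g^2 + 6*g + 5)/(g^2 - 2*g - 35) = (g + 1)/(g - 7)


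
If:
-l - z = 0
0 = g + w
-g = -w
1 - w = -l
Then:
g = 0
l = -1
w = 0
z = 1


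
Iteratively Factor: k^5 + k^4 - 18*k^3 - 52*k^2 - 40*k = (k - 5)*(k^4 + 6*k^3 + 12*k^2 + 8*k) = k*(k - 5)*(k^3 + 6*k^2 + 12*k + 8) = k*(k - 5)*(k + 2)*(k^2 + 4*k + 4) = k*(k - 5)*(k + 2)^2*(k + 2)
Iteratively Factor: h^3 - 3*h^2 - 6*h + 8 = (h - 1)*(h^2 - 2*h - 8) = (h - 4)*(h - 1)*(h + 2)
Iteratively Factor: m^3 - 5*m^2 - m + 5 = (m - 1)*(m^2 - 4*m - 5) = (m - 5)*(m - 1)*(m + 1)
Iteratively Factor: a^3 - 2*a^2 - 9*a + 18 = (a + 3)*(a^2 - 5*a + 6) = (a - 3)*(a + 3)*(a - 2)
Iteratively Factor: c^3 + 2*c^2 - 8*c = (c - 2)*(c^2 + 4*c) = (c - 2)*(c + 4)*(c)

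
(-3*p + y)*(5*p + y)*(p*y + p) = -15*p^3*y - 15*p^3 + 2*p^2*y^2 + 2*p^2*y + p*y^3 + p*y^2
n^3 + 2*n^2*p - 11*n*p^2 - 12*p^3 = (n - 3*p)*(n + p)*(n + 4*p)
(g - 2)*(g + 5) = g^2 + 3*g - 10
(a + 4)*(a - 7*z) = a^2 - 7*a*z + 4*a - 28*z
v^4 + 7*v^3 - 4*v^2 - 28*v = v*(v - 2)*(v + 2)*(v + 7)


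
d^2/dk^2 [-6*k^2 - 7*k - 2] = -12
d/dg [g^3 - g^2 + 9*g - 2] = 3*g^2 - 2*g + 9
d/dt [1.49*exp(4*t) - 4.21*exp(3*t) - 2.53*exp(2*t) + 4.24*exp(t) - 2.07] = (5.96*exp(3*t) - 12.63*exp(2*t) - 5.06*exp(t) + 4.24)*exp(t)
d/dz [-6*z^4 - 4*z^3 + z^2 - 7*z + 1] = -24*z^3 - 12*z^2 + 2*z - 7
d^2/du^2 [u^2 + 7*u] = 2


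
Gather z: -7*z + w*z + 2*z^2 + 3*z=2*z^2 + z*(w - 4)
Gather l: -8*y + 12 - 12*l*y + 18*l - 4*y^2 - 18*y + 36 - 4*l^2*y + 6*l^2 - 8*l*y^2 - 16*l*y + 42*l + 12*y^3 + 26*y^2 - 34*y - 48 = l^2*(6 - 4*y) + l*(-8*y^2 - 28*y + 60) + 12*y^3 + 22*y^2 - 60*y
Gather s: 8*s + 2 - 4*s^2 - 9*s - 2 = -4*s^2 - s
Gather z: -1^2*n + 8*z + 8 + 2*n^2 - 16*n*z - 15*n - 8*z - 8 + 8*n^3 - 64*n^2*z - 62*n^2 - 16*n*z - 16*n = 8*n^3 - 60*n^2 - 32*n + z*(-64*n^2 - 32*n)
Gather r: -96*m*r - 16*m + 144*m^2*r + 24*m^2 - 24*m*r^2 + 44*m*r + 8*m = 24*m^2 - 24*m*r^2 - 8*m + r*(144*m^2 - 52*m)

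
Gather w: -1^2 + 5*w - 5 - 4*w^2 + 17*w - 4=-4*w^2 + 22*w - 10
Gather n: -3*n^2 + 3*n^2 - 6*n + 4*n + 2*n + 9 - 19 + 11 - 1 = 0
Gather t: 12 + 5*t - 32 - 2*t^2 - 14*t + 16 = -2*t^2 - 9*t - 4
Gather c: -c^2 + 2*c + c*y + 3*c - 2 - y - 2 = -c^2 + c*(y + 5) - y - 4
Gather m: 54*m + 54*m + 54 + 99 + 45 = 108*m + 198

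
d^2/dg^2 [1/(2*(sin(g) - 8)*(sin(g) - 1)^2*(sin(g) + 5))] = (-16*sin(g)^5 + 67*sin(g)^4 + 440*sin(g)^3 - 785*sin(g)^2 - 8128*sin(g) - 9218)/(2*(sin(g) - 8)^3*(sin(g) - 1)^3*(sin(g) + 5)^3)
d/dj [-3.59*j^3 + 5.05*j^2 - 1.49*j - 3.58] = -10.77*j^2 + 10.1*j - 1.49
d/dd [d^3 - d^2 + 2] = d*(3*d - 2)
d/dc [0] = 0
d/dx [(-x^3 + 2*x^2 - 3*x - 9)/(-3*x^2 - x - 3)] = x*(3*x^3 + 2*x^2 - 2*x - 66)/(9*x^4 + 6*x^3 + 19*x^2 + 6*x + 9)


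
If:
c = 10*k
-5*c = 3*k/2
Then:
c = 0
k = 0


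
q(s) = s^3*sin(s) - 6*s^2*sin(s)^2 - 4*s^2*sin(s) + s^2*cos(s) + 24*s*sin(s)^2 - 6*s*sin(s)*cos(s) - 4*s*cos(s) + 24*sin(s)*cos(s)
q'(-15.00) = 1353.20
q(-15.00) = 1896.67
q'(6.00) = 89.77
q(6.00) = -11.00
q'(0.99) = 10.54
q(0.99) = 16.68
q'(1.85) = -18.76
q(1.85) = 12.66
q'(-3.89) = 350.17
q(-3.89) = -212.61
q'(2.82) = 3.32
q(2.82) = 0.06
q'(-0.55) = 29.81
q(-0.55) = -13.41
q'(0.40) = 18.03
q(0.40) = 7.51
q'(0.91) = 12.55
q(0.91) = 15.75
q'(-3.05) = 90.60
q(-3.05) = -12.64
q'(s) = s^3*cos(s) - 12*s^2*sin(s)*cos(s) + 2*s^2*sin(s) - 4*s^2*cos(s) - 6*s*sin(s)^2 + 48*s*sin(s)*cos(s) - 4*s*sin(s) - 6*s*cos(s)^2 + 2*s*cos(s) - 6*sin(s)*cos(s) + 24*cos(s)^2 - 4*cos(s)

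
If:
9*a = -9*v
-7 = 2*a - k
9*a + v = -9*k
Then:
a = -63/26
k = 28/13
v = 63/26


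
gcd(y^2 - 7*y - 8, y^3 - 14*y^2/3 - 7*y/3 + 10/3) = y + 1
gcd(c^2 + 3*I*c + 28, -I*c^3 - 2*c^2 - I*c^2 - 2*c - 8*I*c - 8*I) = c - 4*I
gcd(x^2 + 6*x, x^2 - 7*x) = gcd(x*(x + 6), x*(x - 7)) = x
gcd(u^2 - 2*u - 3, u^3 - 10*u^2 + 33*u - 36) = u - 3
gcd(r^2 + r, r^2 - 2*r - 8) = 1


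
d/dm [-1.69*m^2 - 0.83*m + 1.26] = -3.38*m - 0.83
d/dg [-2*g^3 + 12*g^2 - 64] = 6*g*(4 - g)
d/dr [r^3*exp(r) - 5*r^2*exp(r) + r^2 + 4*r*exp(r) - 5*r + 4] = r^3*exp(r) - 2*r^2*exp(r) - 6*r*exp(r) + 2*r + 4*exp(r) - 5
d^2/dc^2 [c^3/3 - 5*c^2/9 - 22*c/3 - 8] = 2*c - 10/9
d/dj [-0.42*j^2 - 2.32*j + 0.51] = -0.84*j - 2.32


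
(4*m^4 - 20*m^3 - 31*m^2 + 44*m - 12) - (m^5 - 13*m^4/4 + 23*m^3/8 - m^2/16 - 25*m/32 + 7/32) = -m^5 + 29*m^4/4 - 183*m^3/8 - 495*m^2/16 + 1433*m/32 - 391/32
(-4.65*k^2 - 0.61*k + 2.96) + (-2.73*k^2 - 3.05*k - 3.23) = -7.38*k^2 - 3.66*k - 0.27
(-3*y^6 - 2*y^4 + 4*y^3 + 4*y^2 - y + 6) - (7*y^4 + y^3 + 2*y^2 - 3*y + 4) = -3*y^6 - 9*y^4 + 3*y^3 + 2*y^2 + 2*y + 2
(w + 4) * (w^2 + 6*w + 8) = w^3 + 10*w^2 + 32*w + 32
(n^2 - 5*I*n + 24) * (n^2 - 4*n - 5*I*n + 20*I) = n^4 - 4*n^3 - 10*I*n^3 - n^2 + 40*I*n^2 + 4*n - 120*I*n + 480*I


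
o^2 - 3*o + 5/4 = (o - 5/2)*(o - 1/2)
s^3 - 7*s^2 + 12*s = s*(s - 4)*(s - 3)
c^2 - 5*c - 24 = (c - 8)*(c + 3)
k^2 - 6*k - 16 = (k - 8)*(k + 2)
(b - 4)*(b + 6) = b^2 + 2*b - 24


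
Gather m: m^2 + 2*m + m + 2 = m^2 + 3*m + 2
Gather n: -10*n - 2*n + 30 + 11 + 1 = 42 - 12*n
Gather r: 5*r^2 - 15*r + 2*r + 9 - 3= 5*r^2 - 13*r + 6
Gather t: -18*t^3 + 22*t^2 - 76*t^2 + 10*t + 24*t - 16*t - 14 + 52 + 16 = -18*t^3 - 54*t^2 + 18*t + 54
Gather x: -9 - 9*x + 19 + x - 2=8 - 8*x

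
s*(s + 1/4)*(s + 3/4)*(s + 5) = s^4 + 6*s^3 + 83*s^2/16 + 15*s/16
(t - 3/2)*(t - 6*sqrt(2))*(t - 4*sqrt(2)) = t^3 - 10*sqrt(2)*t^2 - 3*t^2/2 + 15*sqrt(2)*t + 48*t - 72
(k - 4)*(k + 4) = k^2 - 16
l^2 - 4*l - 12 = (l - 6)*(l + 2)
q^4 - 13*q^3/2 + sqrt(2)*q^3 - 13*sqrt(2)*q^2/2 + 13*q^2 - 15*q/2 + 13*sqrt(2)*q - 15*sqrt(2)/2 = (q - 3)*(q - 5/2)*(q - 1)*(q + sqrt(2))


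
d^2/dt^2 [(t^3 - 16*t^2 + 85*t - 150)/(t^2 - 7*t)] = 4*(11*t^3 - 225*t^2 + 1575*t - 3675)/(t^3*(t^3 - 21*t^2 + 147*t - 343))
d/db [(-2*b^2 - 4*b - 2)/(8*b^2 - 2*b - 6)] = (9*b^2 + 14*b + 5)/(16*b^4 - 8*b^3 - 23*b^2 + 6*b + 9)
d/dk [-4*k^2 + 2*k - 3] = 2 - 8*k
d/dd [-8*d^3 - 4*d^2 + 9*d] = -24*d^2 - 8*d + 9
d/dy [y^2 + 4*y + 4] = 2*y + 4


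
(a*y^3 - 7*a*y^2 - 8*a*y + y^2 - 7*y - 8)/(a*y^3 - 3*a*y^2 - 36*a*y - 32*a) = (a*y + 1)/(a*(y + 4))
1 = 1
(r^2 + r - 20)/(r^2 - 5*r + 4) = (r + 5)/(r - 1)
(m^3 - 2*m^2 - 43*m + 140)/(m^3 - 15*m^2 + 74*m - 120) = (m + 7)/(m - 6)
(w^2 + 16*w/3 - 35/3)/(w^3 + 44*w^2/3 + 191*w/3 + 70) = (3*w - 5)/(3*w^2 + 23*w + 30)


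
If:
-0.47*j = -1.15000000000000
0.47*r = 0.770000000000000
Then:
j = 2.45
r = 1.64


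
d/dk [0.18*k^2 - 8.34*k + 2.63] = 0.36*k - 8.34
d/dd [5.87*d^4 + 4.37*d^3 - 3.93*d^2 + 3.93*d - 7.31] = 23.48*d^3 + 13.11*d^2 - 7.86*d + 3.93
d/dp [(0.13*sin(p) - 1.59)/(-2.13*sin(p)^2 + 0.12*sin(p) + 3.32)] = (0.2769*sin(p)^2 - 6.7734*sin(p) + 0.6224)*cos(p)/(4.5369*sin(p)^4 - 0.5112*sin(p)^3 - 14.1288*sin(p)^2 + 0.7968*sin(p) + 11.0224)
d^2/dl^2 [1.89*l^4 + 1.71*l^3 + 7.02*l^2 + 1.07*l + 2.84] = 22.68*l^2 + 10.26*l + 14.04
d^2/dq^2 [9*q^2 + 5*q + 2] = 18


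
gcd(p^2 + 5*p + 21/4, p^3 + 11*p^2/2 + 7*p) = p + 7/2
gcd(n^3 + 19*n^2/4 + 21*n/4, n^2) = n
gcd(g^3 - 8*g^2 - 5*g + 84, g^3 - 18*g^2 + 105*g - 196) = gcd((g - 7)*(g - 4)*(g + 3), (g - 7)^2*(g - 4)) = g^2 - 11*g + 28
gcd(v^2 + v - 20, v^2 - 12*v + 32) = v - 4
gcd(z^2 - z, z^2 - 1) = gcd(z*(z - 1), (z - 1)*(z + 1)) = z - 1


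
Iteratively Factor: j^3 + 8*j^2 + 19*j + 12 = (j + 4)*(j^2 + 4*j + 3) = (j + 3)*(j + 4)*(j + 1)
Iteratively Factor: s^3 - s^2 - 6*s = (s + 2)*(s^2 - 3*s) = s*(s + 2)*(s - 3)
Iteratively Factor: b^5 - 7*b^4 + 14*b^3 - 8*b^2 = (b - 4)*(b^4 - 3*b^3 + 2*b^2) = b*(b - 4)*(b^3 - 3*b^2 + 2*b) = b*(b - 4)*(b - 2)*(b^2 - b) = b^2*(b - 4)*(b - 2)*(b - 1)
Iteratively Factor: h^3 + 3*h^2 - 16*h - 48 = (h - 4)*(h^2 + 7*h + 12) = (h - 4)*(h + 4)*(h + 3)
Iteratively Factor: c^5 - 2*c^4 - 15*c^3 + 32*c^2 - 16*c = (c - 1)*(c^4 - c^3 - 16*c^2 + 16*c) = (c - 4)*(c - 1)*(c^3 + 3*c^2 - 4*c) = (c - 4)*(c - 1)^2*(c^2 + 4*c) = c*(c - 4)*(c - 1)^2*(c + 4)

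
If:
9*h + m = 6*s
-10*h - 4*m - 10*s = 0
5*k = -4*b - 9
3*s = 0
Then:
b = -5*k/4 - 9/4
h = 0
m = 0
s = 0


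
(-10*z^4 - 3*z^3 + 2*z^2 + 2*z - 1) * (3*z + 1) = -30*z^5 - 19*z^4 + 3*z^3 + 8*z^2 - z - 1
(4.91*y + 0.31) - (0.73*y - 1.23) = 4.18*y + 1.54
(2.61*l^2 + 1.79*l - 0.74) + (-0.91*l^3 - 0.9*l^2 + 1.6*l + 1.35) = -0.91*l^3 + 1.71*l^2 + 3.39*l + 0.61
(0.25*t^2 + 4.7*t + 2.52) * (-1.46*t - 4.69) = -0.365*t^3 - 8.0345*t^2 - 25.7222*t - 11.8188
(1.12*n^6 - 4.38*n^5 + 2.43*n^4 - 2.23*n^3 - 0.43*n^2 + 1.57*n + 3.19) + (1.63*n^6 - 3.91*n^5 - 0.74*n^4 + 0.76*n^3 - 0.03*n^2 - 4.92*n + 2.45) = 2.75*n^6 - 8.29*n^5 + 1.69*n^4 - 1.47*n^3 - 0.46*n^2 - 3.35*n + 5.64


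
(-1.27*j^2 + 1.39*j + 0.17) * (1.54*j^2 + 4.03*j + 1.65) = -1.9558*j^4 - 2.9775*j^3 + 3.768*j^2 + 2.9786*j + 0.2805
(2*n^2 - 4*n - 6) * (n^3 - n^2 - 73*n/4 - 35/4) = 2*n^5 - 6*n^4 - 77*n^3/2 + 123*n^2/2 + 289*n/2 + 105/2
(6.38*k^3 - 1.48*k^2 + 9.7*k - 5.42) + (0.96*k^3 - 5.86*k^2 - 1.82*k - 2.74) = 7.34*k^3 - 7.34*k^2 + 7.88*k - 8.16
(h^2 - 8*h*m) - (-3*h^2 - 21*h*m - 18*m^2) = 4*h^2 + 13*h*m + 18*m^2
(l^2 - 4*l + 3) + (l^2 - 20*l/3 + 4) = 2*l^2 - 32*l/3 + 7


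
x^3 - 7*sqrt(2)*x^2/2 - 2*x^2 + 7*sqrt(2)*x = x*(x - 2)*(x - 7*sqrt(2)/2)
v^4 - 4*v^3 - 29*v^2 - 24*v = v*(v - 8)*(v + 1)*(v + 3)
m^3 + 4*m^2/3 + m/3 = m*(m + 1/3)*(m + 1)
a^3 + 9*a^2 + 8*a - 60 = (a - 2)*(a + 5)*(a + 6)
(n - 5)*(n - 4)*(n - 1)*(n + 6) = n^4 - 4*n^3 - 31*n^2 + 154*n - 120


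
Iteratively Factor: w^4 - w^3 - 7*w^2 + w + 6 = (w + 2)*(w^3 - 3*w^2 - w + 3) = (w - 3)*(w + 2)*(w^2 - 1) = (w - 3)*(w - 1)*(w + 2)*(w + 1)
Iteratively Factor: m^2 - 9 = (m + 3)*(m - 3)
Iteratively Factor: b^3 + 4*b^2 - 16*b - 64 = (b - 4)*(b^2 + 8*b + 16) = (b - 4)*(b + 4)*(b + 4)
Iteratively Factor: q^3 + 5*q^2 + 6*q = (q + 3)*(q^2 + 2*q) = q*(q + 3)*(q + 2)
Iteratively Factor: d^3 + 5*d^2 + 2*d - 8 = (d - 1)*(d^2 + 6*d + 8) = (d - 1)*(d + 4)*(d + 2)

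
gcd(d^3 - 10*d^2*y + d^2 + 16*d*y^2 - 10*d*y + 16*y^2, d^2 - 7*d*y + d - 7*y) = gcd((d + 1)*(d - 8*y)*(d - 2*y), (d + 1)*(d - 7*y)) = d + 1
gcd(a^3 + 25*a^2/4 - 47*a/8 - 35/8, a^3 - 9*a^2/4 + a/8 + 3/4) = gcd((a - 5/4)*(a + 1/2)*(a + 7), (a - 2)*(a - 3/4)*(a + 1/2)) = a + 1/2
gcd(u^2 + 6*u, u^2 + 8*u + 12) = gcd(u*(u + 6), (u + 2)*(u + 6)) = u + 6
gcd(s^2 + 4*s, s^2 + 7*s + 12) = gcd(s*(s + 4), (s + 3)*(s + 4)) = s + 4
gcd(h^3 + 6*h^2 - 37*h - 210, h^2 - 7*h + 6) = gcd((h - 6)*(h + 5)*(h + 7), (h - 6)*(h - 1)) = h - 6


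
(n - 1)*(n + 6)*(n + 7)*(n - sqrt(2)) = n^4 - sqrt(2)*n^3 + 12*n^3 - 12*sqrt(2)*n^2 + 29*n^2 - 42*n - 29*sqrt(2)*n + 42*sqrt(2)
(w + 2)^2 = w^2 + 4*w + 4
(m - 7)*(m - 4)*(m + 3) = m^3 - 8*m^2 - 5*m + 84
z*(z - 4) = z^2 - 4*z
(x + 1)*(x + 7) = x^2 + 8*x + 7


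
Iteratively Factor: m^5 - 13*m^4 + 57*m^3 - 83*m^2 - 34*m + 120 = (m - 4)*(m^4 - 9*m^3 + 21*m^2 + m - 30) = (m - 4)*(m + 1)*(m^3 - 10*m^2 + 31*m - 30) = (m - 5)*(m - 4)*(m + 1)*(m^2 - 5*m + 6) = (m - 5)*(m - 4)*(m - 2)*(m + 1)*(m - 3)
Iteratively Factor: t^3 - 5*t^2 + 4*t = (t - 1)*(t^2 - 4*t) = (t - 4)*(t - 1)*(t)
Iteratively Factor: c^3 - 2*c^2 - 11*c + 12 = (c + 3)*(c^2 - 5*c + 4) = (c - 4)*(c + 3)*(c - 1)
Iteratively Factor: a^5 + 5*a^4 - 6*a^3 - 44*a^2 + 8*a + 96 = (a + 3)*(a^4 + 2*a^3 - 12*a^2 - 8*a + 32) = (a - 2)*(a + 3)*(a^3 + 4*a^2 - 4*a - 16) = (a - 2)*(a + 3)*(a + 4)*(a^2 - 4) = (a - 2)^2*(a + 3)*(a + 4)*(a + 2)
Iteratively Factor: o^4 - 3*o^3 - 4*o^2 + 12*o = (o)*(o^3 - 3*o^2 - 4*o + 12) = o*(o + 2)*(o^2 - 5*o + 6) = o*(o - 3)*(o + 2)*(o - 2)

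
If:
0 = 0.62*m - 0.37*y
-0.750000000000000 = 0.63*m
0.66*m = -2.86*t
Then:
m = -1.19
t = 0.27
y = -1.99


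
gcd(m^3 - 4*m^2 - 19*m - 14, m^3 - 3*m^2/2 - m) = 1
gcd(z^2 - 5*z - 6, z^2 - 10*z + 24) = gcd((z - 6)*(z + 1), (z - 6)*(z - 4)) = z - 6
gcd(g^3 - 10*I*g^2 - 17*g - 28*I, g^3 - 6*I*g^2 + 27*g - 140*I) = g^2 - 11*I*g - 28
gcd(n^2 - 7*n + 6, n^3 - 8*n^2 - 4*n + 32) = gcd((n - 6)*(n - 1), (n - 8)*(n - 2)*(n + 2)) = 1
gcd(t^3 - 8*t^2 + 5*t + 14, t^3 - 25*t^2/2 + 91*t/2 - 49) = t^2 - 9*t + 14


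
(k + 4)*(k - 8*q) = k^2 - 8*k*q + 4*k - 32*q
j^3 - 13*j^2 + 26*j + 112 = (j - 8)*(j - 7)*(j + 2)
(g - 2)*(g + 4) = g^2 + 2*g - 8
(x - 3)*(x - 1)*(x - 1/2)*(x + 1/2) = x^4 - 4*x^3 + 11*x^2/4 + x - 3/4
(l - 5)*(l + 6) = l^2 + l - 30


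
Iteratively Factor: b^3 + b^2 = (b)*(b^2 + b) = b*(b + 1)*(b)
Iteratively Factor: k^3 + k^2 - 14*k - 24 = (k + 2)*(k^2 - k - 12) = (k - 4)*(k + 2)*(k + 3)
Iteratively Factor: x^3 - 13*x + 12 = (x + 4)*(x^2 - 4*x + 3) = (x - 3)*(x + 4)*(x - 1)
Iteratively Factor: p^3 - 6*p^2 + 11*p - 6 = (p - 3)*(p^2 - 3*p + 2) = (p - 3)*(p - 1)*(p - 2)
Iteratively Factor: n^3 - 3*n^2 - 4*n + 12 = (n - 3)*(n^2 - 4) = (n - 3)*(n + 2)*(n - 2)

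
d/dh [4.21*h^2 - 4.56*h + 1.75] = 8.42*h - 4.56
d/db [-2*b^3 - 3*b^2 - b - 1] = -6*b^2 - 6*b - 1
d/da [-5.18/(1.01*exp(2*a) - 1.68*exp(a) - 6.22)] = (10.4636*exp(a) - 8.7024)*exp(a)/(-1.01*exp(2*a) + 1.68*exp(a) + 6.22)^2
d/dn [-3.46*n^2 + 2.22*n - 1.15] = 2.22 - 6.92*n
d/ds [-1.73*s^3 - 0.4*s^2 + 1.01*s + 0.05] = -5.19*s^2 - 0.8*s + 1.01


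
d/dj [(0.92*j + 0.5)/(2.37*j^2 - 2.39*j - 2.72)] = (2.1804*j^2 - 2.1988*j - (0.92*j + 0.5)*(4.74*j - 2.39) - 2.5024)/(-2.37*j^2 + 2.39*j + 2.72)^2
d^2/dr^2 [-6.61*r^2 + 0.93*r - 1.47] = -13.2200000000000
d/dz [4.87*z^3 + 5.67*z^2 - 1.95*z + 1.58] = 14.61*z^2 + 11.34*z - 1.95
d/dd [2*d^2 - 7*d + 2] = 4*d - 7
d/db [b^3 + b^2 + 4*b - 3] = 3*b^2 + 2*b + 4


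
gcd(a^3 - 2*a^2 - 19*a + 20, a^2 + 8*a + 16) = a + 4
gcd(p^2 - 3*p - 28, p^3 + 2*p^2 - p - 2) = 1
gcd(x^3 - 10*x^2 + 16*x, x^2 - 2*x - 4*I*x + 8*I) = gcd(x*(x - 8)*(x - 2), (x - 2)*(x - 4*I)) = x - 2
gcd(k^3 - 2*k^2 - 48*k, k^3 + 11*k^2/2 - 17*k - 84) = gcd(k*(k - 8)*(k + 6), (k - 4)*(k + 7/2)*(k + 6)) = k + 6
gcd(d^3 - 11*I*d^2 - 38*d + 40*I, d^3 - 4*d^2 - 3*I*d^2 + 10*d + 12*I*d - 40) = d - 5*I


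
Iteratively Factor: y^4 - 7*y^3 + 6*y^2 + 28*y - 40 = (y - 2)*(y^3 - 5*y^2 - 4*y + 20) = (y - 2)*(y + 2)*(y^2 - 7*y + 10) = (y - 2)^2*(y + 2)*(y - 5)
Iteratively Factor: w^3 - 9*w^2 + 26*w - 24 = (w - 2)*(w^2 - 7*w + 12) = (w - 3)*(w - 2)*(w - 4)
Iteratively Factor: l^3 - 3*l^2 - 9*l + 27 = (l - 3)*(l^2 - 9) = (l - 3)^2*(l + 3)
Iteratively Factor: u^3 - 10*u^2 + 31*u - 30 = (u - 5)*(u^2 - 5*u + 6) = (u - 5)*(u - 3)*(u - 2)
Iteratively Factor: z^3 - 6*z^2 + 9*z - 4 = (z - 1)*(z^2 - 5*z + 4) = (z - 4)*(z - 1)*(z - 1)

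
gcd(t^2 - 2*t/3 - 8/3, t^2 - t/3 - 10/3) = t - 2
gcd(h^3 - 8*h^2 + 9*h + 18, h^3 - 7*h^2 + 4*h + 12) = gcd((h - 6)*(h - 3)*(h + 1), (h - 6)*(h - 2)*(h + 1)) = h^2 - 5*h - 6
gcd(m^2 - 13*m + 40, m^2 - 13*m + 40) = m^2 - 13*m + 40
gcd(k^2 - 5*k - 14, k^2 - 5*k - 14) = k^2 - 5*k - 14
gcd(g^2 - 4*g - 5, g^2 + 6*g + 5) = g + 1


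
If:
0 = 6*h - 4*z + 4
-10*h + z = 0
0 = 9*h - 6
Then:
No Solution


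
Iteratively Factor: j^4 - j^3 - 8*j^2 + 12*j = (j)*(j^3 - j^2 - 8*j + 12) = j*(j + 3)*(j^2 - 4*j + 4) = j*(j - 2)*(j + 3)*(j - 2)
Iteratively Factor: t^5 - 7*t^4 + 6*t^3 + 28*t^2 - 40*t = (t - 2)*(t^4 - 5*t^3 - 4*t^2 + 20*t) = (t - 2)^2*(t^3 - 3*t^2 - 10*t) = (t - 2)^2*(t + 2)*(t^2 - 5*t) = (t - 5)*(t - 2)^2*(t + 2)*(t)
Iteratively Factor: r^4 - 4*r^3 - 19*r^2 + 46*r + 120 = (r + 3)*(r^3 - 7*r^2 + 2*r + 40) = (r - 5)*(r + 3)*(r^2 - 2*r - 8) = (r - 5)*(r + 2)*(r + 3)*(r - 4)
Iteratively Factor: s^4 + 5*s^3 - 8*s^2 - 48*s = (s + 4)*(s^3 + s^2 - 12*s) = (s - 3)*(s + 4)*(s^2 + 4*s) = (s - 3)*(s + 4)^2*(s)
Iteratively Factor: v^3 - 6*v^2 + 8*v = (v - 2)*(v^2 - 4*v) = v*(v - 2)*(v - 4)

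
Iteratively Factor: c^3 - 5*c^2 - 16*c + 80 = (c + 4)*(c^2 - 9*c + 20) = (c - 4)*(c + 4)*(c - 5)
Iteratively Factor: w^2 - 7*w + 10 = (w - 2)*(w - 5)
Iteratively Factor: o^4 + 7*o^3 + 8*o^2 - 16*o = (o + 4)*(o^3 + 3*o^2 - 4*o) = (o - 1)*(o + 4)*(o^2 + 4*o) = o*(o - 1)*(o + 4)*(o + 4)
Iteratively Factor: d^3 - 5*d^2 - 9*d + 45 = (d - 3)*(d^2 - 2*d - 15) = (d - 5)*(d - 3)*(d + 3)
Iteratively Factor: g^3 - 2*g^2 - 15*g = (g - 5)*(g^2 + 3*g) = g*(g - 5)*(g + 3)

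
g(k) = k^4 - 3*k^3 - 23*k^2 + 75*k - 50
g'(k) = 4*k^3 - 9*k^2 - 46*k + 75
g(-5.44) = 220.10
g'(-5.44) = -585.06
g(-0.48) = -90.91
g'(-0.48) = 94.56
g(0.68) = -10.36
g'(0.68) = 40.82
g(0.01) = -49.25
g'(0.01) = 74.54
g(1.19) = 3.63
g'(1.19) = 14.26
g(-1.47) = -195.75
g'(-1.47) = 110.47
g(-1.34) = -181.36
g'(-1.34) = 110.86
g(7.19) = 857.64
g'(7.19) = 765.77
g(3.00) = -32.00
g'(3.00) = -36.00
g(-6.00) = 616.00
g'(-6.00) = -837.00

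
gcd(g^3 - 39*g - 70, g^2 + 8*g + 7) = 1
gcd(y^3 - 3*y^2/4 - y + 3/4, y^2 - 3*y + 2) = y - 1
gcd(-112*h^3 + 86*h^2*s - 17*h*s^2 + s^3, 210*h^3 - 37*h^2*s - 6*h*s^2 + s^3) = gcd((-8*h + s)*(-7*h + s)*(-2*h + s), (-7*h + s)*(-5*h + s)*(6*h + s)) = -7*h + s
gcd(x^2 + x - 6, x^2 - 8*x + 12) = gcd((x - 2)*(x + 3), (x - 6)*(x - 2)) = x - 2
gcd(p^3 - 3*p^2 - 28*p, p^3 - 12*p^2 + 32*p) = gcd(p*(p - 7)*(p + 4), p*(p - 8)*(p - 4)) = p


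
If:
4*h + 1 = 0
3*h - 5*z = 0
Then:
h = -1/4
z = -3/20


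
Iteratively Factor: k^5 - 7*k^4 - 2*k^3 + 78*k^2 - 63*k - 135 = (k - 5)*(k^4 - 2*k^3 - 12*k^2 + 18*k + 27) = (k - 5)*(k + 1)*(k^3 - 3*k^2 - 9*k + 27) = (k - 5)*(k - 3)*(k + 1)*(k^2 - 9) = (k - 5)*(k - 3)*(k + 1)*(k + 3)*(k - 3)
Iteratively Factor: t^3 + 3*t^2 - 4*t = (t - 1)*(t^2 + 4*t) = t*(t - 1)*(t + 4)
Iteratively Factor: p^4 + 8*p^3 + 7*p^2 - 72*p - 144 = (p - 3)*(p^3 + 11*p^2 + 40*p + 48) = (p - 3)*(p + 3)*(p^2 + 8*p + 16) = (p - 3)*(p + 3)*(p + 4)*(p + 4)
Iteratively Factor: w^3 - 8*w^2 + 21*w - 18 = (w - 3)*(w^2 - 5*w + 6) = (w - 3)^2*(w - 2)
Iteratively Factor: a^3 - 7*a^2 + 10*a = (a)*(a^2 - 7*a + 10) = a*(a - 2)*(a - 5)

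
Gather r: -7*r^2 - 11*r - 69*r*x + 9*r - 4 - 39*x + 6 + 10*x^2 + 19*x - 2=-7*r^2 + r*(-69*x - 2) + 10*x^2 - 20*x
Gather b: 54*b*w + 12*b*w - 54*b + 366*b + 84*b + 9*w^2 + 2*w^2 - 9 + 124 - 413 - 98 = b*(66*w + 396) + 11*w^2 - 396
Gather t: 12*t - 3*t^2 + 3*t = -3*t^2 + 15*t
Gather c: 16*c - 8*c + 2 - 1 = 8*c + 1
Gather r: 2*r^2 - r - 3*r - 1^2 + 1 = 2*r^2 - 4*r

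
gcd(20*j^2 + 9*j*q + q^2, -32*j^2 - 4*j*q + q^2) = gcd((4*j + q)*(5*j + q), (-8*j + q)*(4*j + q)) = 4*j + q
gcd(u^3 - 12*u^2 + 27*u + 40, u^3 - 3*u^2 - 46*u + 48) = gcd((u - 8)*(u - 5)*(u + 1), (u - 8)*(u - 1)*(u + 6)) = u - 8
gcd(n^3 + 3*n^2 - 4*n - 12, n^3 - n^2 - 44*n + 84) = n - 2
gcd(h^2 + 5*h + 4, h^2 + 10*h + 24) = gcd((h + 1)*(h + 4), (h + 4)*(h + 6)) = h + 4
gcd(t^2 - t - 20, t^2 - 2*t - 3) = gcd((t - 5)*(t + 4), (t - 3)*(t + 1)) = 1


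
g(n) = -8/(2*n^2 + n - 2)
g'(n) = -8*(-4*n - 1)/(2*n^2 + n - 2)^2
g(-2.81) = -0.73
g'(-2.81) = -0.68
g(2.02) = -0.98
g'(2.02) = 1.09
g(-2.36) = -1.18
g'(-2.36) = -1.47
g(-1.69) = -3.96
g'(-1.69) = -11.27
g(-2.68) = -0.83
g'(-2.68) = -0.83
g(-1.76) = -3.29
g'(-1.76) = -8.15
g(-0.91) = 6.38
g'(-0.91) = -13.43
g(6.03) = -0.10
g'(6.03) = 0.03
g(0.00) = 4.00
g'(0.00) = 2.00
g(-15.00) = -0.02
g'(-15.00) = 0.00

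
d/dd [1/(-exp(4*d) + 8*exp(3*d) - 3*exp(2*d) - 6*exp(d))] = 2*(2*exp(3*d) - 12*exp(2*d) + 3*exp(d) + 3)*exp(-d)/(exp(3*d) - 8*exp(2*d) + 3*exp(d) + 6)^2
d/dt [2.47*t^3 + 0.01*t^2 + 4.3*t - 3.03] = 7.41*t^2 + 0.02*t + 4.3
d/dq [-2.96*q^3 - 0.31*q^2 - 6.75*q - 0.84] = -8.88*q^2 - 0.62*q - 6.75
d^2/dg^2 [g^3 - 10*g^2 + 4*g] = 6*g - 20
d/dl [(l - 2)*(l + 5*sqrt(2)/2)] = 2*l - 2 + 5*sqrt(2)/2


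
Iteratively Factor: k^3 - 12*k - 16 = (k - 4)*(k^2 + 4*k + 4) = (k - 4)*(k + 2)*(k + 2)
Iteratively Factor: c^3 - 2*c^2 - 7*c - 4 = (c + 1)*(c^2 - 3*c - 4) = (c - 4)*(c + 1)*(c + 1)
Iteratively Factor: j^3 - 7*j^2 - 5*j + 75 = (j - 5)*(j^2 - 2*j - 15) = (j - 5)*(j + 3)*(j - 5)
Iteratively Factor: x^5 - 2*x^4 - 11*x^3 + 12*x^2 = (x)*(x^4 - 2*x^3 - 11*x^2 + 12*x) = x*(x - 4)*(x^3 + 2*x^2 - 3*x) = x*(x - 4)*(x - 1)*(x^2 + 3*x) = x^2*(x - 4)*(x - 1)*(x + 3)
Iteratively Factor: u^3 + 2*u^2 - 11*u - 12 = (u + 4)*(u^2 - 2*u - 3) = (u + 1)*(u + 4)*(u - 3)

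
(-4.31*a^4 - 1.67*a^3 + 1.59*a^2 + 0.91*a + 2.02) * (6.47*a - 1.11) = -27.8857*a^5 - 6.0208*a^4 + 12.141*a^3 + 4.1228*a^2 + 12.0593*a - 2.2422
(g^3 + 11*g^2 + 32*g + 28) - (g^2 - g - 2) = g^3 + 10*g^2 + 33*g + 30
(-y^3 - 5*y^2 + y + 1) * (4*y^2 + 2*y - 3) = -4*y^5 - 22*y^4 - 3*y^3 + 21*y^2 - y - 3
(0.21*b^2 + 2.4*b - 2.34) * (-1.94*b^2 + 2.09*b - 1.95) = -0.4074*b^4 - 4.2171*b^3 + 9.1461*b^2 - 9.5706*b + 4.563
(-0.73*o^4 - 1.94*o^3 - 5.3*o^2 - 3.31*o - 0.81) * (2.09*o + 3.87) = -1.5257*o^5 - 6.8797*o^4 - 18.5848*o^3 - 27.4289*o^2 - 14.5026*o - 3.1347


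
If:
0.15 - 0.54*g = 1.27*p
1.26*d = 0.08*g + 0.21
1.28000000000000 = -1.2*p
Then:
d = 0.34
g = 2.79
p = -1.07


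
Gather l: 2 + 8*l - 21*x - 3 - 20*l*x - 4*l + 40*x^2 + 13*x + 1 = l*(4 - 20*x) + 40*x^2 - 8*x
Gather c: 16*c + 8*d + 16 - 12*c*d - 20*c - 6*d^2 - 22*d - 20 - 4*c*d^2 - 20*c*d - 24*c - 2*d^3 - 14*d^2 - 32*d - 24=c*(-4*d^2 - 32*d - 28) - 2*d^3 - 20*d^2 - 46*d - 28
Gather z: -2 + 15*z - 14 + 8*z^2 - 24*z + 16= 8*z^2 - 9*z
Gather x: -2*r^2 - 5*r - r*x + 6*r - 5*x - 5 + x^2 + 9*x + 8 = -2*r^2 + r + x^2 + x*(4 - r) + 3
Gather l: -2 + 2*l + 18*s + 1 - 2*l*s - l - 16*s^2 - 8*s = l*(1 - 2*s) - 16*s^2 + 10*s - 1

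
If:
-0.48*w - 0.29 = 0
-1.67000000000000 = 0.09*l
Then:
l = -18.56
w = -0.60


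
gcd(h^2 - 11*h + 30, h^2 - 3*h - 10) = h - 5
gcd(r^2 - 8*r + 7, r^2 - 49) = r - 7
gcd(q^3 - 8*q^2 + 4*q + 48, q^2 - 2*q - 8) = q^2 - 2*q - 8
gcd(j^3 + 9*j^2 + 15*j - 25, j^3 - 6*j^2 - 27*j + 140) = j + 5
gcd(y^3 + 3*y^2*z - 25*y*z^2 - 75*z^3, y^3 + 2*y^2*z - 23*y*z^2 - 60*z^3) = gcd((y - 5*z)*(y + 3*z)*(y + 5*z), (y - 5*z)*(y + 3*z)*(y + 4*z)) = y^2 - 2*y*z - 15*z^2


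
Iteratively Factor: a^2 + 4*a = (a + 4)*(a)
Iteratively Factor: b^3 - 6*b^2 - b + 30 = (b - 3)*(b^2 - 3*b - 10) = (b - 3)*(b + 2)*(b - 5)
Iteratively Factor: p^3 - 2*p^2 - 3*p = (p - 3)*(p^2 + p) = (p - 3)*(p + 1)*(p)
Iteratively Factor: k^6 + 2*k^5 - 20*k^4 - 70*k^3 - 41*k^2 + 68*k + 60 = (k + 1)*(k^5 + k^4 - 21*k^3 - 49*k^2 + 8*k + 60) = (k + 1)*(k + 2)*(k^4 - k^3 - 19*k^2 - 11*k + 30) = (k + 1)*(k + 2)*(k + 3)*(k^3 - 4*k^2 - 7*k + 10) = (k + 1)*(k + 2)^2*(k + 3)*(k^2 - 6*k + 5) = (k - 5)*(k + 1)*(k + 2)^2*(k + 3)*(k - 1)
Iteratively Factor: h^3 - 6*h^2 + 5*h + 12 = (h + 1)*(h^2 - 7*h + 12) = (h - 4)*(h + 1)*(h - 3)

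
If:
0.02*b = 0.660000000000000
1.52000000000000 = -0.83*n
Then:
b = 33.00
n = -1.83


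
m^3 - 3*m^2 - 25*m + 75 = (m - 5)*(m - 3)*(m + 5)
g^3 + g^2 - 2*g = g*(g - 1)*(g + 2)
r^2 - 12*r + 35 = (r - 7)*(r - 5)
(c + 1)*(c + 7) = c^2 + 8*c + 7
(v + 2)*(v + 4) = v^2 + 6*v + 8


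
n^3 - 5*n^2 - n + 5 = (n - 5)*(n - 1)*(n + 1)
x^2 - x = x*(x - 1)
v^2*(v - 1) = v^3 - v^2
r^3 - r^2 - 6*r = r*(r - 3)*(r + 2)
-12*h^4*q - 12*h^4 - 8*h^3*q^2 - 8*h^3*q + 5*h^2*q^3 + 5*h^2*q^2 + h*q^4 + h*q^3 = (-2*h + q)*(h + q)*(6*h + q)*(h*q + h)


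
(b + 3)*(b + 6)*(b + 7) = b^3 + 16*b^2 + 81*b + 126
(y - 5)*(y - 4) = y^2 - 9*y + 20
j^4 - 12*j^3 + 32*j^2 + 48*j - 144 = (j - 6)^2*(j - 2)*(j + 2)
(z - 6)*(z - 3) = z^2 - 9*z + 18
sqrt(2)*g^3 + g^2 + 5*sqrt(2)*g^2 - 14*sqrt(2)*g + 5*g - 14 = (g - 2)*(g + 7)*(sqrt(2)*g + 1)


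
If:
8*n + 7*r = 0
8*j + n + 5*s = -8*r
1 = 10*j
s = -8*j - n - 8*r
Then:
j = 1/10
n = 28/285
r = -32/285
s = 0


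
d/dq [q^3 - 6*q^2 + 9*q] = 3*q^2 - 12*q + 9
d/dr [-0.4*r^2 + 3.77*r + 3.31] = 3.77 - 0.8*r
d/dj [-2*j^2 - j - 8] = -4*j - 1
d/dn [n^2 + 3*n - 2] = 2*n + 3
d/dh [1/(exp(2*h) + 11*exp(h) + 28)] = (-2*exp(h) - 11)*exp(h)/(exp(2*h) + 11*exp(h) + 28)^2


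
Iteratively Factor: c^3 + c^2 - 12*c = (c - 3)*(c^2 + 4*c) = (c - 3)*(c + 4)*(c)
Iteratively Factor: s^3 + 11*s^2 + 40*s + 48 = (s + 4)*(s^2 + 7*s + 12) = (s + 3)*(s + 4)*(s + 4)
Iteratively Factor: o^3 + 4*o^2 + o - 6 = (o + 2)*(o^2 + 2*o - 3) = (o - 1)*(o + 2)*(o + 3)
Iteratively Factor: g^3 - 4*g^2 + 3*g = (g - 1)*(g^2 - 3*g) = g*(g - 1)*(g - 3)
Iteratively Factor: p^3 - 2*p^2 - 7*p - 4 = (p + 1)*(p^2 - 3*p - 4) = (p - 4)*(p + 1)*(p + 1)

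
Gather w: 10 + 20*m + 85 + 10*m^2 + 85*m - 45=10*m^2 + 105*m + 50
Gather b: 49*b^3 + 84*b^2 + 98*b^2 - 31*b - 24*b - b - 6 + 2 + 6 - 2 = 49*b^3 + 182*b^2 - 56*b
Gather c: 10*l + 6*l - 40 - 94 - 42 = 16*l - 176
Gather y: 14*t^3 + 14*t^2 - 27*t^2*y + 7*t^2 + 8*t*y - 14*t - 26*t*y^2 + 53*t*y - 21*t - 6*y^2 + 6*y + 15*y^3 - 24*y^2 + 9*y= 14*t^3 + 21*t^2 - 35*t + 15*y^3 + y^2*(-26*t - 30) + y*(-27*t^2 + 61*t + 15)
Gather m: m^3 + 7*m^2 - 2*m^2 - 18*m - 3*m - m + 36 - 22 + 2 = m^3 + 5*m^2 - 22*m + 16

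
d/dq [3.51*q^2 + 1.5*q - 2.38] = 7.02*q + 1.5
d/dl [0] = 0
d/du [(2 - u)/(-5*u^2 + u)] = (-5*u^2 + 20*u - 2)/(u^2*(25*u^2 - 10*u + 1))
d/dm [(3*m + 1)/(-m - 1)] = -2/(m + 1)^2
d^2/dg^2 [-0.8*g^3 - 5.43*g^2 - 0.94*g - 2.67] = -4.8*g - 10.86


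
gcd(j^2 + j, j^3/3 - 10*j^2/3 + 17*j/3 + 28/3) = j + 1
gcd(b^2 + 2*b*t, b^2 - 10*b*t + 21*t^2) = 1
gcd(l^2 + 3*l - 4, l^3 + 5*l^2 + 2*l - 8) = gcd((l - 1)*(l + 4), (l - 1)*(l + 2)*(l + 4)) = l^2 + 3*l - 4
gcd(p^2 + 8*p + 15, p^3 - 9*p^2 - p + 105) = p + 3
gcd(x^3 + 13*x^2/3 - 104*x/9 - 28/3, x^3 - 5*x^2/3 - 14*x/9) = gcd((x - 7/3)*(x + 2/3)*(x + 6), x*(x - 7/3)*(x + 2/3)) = x^2 - 5*x/3 - 14/9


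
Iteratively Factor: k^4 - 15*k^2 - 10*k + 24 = (k - 4)*(k^3 + 4*k^2 + k - 6) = (k - 4)*(k + 3)*(k^2 + k - 2) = (k - 4)*(k - 1)*(k + 3)*(k + 2)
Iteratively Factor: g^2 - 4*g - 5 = (g - 5)*(g + 1)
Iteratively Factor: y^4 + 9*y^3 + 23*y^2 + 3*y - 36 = (y + 4)*(y^3 + 5*y^2 + 3*y - 9) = (y + 3)*(y + 4)*(y^2 + 2*y - 3) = (y + 3)^2*(y + 4)*(y - 1)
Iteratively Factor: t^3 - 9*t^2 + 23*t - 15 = (t - 1)*(t^2 - 8*t + 15) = (t - 3)*(t - 1)*(t - 5)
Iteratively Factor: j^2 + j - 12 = (j + 4)*(j - 3)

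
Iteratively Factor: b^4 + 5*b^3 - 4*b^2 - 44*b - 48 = (b + 2)*(b^3 + 3*b^2 - 10*b - 24) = (b + 2)^2*(b^2 + b - 12) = (b + 2)^2*(b + 4)*(b - 3)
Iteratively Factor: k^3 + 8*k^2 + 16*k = (k + 4)*(k^2 + 4*k) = k*(k + 4)*(k + 4)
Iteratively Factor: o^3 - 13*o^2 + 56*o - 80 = (o - 5)*(o^2 - 8*o + 16) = (o - 5)*(o - 4)*(o - 4)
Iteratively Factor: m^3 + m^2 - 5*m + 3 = (m - 1)*(m^2 + 2*m - 3) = (m - 1)^2*(m + 3)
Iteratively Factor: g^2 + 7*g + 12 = (g + 4)*(g + 3)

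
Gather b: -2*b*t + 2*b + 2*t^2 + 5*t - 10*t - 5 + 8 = b*(2 - 2*t) + 2*t^2 - 5*t + 3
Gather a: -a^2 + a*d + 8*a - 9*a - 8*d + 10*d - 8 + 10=-a^2 + a*(d - 1) + 2*d + 2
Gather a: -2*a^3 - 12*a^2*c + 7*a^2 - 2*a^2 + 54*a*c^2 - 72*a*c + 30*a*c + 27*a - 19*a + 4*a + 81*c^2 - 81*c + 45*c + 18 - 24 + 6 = -2*a^3 + a^2*(5 - 12*c) + a*(54*c^2 - 42*c + 12) + 81*c^2 - 36*c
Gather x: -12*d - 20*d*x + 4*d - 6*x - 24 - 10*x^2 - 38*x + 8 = -8*d - 10*x^2 + x*(-20*d - 44) - 16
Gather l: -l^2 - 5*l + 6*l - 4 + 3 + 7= -l^2 + l + 6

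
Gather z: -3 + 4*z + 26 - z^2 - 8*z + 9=-z^2 - 4*z + 32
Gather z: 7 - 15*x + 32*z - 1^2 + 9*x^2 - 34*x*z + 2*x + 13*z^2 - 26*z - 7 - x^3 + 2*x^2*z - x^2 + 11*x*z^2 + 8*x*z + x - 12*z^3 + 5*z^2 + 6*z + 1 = -x^3 + 8*x^2 - 12*x - 12*z^3 + z^2*(11*x + 18) + z*(2*x^2 - 26*x + 12)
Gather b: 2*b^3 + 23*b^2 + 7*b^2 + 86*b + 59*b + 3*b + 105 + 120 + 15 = 2*b^3 + 30*b^2 + 148*b + 240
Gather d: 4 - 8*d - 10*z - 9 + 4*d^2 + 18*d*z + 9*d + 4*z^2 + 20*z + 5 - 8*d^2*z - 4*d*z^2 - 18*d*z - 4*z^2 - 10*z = d^2*(4 - 8*z) + d*(1 - 4*z^2)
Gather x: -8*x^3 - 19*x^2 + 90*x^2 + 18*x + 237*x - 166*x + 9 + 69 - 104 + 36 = -8*x^3 + 71*x^2 + 89*x + 10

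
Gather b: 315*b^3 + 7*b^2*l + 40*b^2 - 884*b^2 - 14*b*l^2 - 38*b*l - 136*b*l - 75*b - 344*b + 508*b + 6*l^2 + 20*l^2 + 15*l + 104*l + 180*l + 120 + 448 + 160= 315*b^3 + b^2*(7*l - 844) + b*(-14*l^2 - 174*l + 89) + 26*l^2 + 299*l + 728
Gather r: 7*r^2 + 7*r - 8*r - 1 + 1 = 7*r^2 - r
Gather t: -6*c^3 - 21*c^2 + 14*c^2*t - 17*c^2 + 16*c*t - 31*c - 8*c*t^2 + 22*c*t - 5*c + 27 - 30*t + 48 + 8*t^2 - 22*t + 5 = -6*c^3 - 38*c^2 - 36*c + t^2*(8 - 8*c) + t*(14*c^2 + 38*c - 52) + 80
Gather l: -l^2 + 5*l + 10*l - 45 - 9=-l^2 + 15*l - 54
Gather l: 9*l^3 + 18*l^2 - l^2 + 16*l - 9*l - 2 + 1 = 9*l^3 + 17*l^2 + 7*l - 1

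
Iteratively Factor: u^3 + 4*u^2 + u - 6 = (u + 3)*(u^2 + u - 2) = (u + 2)*(u + 3)*(u - 1)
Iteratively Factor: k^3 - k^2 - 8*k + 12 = (k + 3)*(k^2 - 4*k + 4) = (k - 2)*(k + 3)*(k - 2)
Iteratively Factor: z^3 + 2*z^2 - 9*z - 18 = (z + 2)*(z^2 - 9) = (z + 2)*(z + 3)*(z - 3)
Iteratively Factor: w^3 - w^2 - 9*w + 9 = (w - 3)*(w^2 + 2*w - 3) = (w - 3)*(w + 3)*(w - 1)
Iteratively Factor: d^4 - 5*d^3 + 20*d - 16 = (d - 4)*(d^3 - d^2 - 4*d + 4) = (d - 4)*(d - 1)*(d^2 - 4) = (d - 4)*(d - 1)*(d + 2)*(d - 2)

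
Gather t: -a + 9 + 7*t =-a + 7*t + 9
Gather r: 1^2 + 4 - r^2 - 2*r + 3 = -r^2 - 2*r + 8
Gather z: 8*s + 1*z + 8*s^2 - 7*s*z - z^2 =8*s^2 + 8*s - z^2 + z*(1 - 7*s)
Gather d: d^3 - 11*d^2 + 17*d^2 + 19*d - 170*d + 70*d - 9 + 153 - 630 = d^3 + 6*d^2 - 81*d - 486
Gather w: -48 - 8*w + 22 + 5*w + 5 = -3*w - 21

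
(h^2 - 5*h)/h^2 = (h - 5)/h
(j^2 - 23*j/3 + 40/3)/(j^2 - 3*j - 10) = (j - 8/3)/(j + 2)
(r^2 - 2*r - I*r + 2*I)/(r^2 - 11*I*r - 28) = (-r^2 + 2*r + I*r - 2*I)/(-r^2 + 11*I*r + 28)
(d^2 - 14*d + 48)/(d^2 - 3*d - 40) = (d - 6)/(d + 5)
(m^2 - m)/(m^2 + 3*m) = (m - 1)/(m + 3)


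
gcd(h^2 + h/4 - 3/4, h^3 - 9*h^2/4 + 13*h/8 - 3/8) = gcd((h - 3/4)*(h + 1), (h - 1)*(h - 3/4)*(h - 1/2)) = h - 3/4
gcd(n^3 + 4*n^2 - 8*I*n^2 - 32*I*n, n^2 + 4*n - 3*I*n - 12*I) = n + 4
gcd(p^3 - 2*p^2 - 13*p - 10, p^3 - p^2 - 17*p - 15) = p^2 - 4*p - 5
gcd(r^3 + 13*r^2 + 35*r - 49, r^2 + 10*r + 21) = r + 7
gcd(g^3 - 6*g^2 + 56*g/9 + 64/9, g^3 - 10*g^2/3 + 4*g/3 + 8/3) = g + 2/3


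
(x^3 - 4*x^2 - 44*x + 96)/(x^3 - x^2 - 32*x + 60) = (x - 8)/(x - 5)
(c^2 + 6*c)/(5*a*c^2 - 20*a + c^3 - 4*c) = c*(c + 6)/(5*a*c^2 - 20*a + c^3 - 4*c)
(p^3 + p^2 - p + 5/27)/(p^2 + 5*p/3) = p - 2/3 + 1/(9*p)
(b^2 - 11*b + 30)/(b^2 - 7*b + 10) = (b - 6)/(b - 2)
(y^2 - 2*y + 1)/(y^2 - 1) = (y - 1)/(y + 1)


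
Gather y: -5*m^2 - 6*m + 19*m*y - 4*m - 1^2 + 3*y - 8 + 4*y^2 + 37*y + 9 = -5*m^2 - 10*m + 4*y^2 + y*(19*m + 40)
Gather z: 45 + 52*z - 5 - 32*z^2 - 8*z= -32*z^2 + 44*z + 40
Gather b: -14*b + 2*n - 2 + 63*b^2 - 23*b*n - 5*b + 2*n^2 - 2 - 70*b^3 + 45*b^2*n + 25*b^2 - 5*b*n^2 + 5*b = -70*b^3 + b^2*(45*n + 88) + b*(-5*n^2 - 23*n - 14) + 2*n^2 + 2*n - 4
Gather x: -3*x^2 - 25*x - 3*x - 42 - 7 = -3*x^2 - 28*x - 49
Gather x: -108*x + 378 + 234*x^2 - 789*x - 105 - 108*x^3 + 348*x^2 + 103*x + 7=-108*x^3 + 582*x^2 - 794*x + 280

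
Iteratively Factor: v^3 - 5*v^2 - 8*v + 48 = (v - 4)*(v^2 - v - 12) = (v - 4)*(v + 3)*(v - 4)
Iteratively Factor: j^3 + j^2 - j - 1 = (j + 1)*(j^2 - 1) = (j - 1)*(j + 1)*(j + 1)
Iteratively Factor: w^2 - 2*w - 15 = (w - 5)*(w + 3)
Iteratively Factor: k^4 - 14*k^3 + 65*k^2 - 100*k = (k - 4)*(k^3 - 10*k^2 + 25*k) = k*(k - 4)*(k^2 - 10*k + 25) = k*(k - 5)*(k - 4)*(k - 5)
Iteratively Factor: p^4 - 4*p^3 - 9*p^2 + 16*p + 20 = (p - 5)*(p^3 + p^2 - 4*p - 4) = (p - 5)*(p - 2)*(p^2 + 3*p + 2) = (p - 5)*(p - 2)*(p + 2)*(p + 1)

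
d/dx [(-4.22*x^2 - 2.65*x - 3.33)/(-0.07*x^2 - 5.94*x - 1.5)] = (24.8813*x^2 + 12.1938*x - 15.8052)/(0.0049*x^4 + 0.8316*x^3 + 35.4936*x^2 + 17.82*x + 2.25)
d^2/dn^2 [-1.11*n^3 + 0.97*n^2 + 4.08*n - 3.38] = 1.94 - 6.66*n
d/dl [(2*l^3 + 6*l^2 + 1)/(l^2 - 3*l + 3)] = (2*l^4 - 12*l^3 + 34*l + 3)/(l^4 - 6*l^3 + 15*l^2 - 18*l + 9)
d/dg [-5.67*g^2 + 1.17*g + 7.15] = 1.17 - 11.34*g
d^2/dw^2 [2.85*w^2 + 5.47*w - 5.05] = 5.70000000000000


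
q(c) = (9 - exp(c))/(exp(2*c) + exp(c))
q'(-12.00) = -1464793.12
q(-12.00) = 1464783.12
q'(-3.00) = -180.32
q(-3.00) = 171.24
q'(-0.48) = -12.18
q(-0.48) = 8.37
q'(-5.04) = -1390.17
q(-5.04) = 1380.29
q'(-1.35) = -33.08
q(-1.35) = 26.78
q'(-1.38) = -34.17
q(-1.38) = 27.78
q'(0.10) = -5.65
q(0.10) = 3.39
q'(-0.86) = -19.18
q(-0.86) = 14.24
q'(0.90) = -1.60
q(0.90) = 0.77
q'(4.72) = 0.01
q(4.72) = -0.01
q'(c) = (9 - exp(c))*(-2*exp(2*c) - exp(c))/(exp(2*c) + exp(c))^2 - exp(c)/(exp(2*c) + exp(c)) = (exp(2*c) - 18*exp(c) - 9)*exp(-c)/(exp(2*c) + 2*exp(c) + 1)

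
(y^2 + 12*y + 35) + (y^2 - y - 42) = 2*y^2 + 11*y - 7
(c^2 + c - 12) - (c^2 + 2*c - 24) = 12 - c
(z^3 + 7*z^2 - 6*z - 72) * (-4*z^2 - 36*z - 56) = -4*z^5 - 64*z^4 - 284*z^3 + 112*z^2 + 2928*z + 4032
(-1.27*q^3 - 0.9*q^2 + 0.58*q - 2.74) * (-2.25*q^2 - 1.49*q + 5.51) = 2.8575*q^5 + 3.9173*q^4 - 6.9617*q^3 + 0.341800000000001*q^2 + 7.2784*q - 15.0974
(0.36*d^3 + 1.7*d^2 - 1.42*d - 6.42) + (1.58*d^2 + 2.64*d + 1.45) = 0.36*d^3 + 3.28*d^2 + 1.22*d - 4.97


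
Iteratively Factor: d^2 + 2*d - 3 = (d - 1)*(d + 3)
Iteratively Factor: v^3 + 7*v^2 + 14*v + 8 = (v + 4)*(v^2 + 3*v + 2) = (v + 1)*(v + 4)*(v + 2)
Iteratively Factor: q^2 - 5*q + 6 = (q - 2)*(q - 3)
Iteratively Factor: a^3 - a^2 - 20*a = (a - 5)*(a^2 + 4*a) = a*(a - 5)*(a + 4)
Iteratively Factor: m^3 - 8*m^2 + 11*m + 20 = (m + 1)*(m^2 - 9*m + 20) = (m - 5)*(m + 1)*(m - 4)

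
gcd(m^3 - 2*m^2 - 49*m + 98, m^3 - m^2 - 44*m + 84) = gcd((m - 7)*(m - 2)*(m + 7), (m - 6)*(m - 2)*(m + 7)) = m^2 + 5*m - 14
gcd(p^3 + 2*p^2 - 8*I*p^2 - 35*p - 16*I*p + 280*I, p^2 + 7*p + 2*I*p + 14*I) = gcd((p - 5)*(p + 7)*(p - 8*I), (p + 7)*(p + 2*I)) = p + 7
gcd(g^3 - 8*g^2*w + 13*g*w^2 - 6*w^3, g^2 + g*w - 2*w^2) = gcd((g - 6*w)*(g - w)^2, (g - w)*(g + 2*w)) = -g + w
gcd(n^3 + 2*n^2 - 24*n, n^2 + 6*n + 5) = 1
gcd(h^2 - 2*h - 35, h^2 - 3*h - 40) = h + 5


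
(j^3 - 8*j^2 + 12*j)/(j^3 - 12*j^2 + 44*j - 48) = j/(j - 4)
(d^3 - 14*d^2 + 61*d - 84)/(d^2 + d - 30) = (d^3 - 14*d^2 + 61*d - 84)/(d^2 + d - 30)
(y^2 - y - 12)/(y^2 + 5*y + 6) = (y - 4)/(y + 2)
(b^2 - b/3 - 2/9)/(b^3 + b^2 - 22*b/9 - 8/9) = (3*b - 2)/(3*b^2 + 2*b - 8)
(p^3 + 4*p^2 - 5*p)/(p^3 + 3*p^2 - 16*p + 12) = p*(p + 5)/(p^2 + 4*p - 12)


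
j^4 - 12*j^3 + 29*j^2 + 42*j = j*(j - 7)*(j - 6)*(j + 1)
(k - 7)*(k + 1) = k^2 - 6*k - 7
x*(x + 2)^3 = x^4 + 6*x^3 + 12*x^2 + 8*x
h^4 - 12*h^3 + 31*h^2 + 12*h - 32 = (h - 8)*(h - 4)*(h - 1)*(h + 1)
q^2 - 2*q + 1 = (q - 1)^2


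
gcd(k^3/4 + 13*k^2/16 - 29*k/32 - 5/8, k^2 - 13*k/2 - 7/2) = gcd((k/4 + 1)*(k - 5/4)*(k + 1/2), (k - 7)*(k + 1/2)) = k + 1/2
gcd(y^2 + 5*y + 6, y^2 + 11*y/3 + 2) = y + 3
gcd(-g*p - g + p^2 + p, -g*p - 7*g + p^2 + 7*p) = -g + p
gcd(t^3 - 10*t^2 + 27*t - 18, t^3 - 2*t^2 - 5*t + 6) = t^2 - 4*t + 3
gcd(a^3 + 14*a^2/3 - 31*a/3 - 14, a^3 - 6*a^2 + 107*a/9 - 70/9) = a - 7/3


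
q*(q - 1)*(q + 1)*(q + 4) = q^4 + 4*q^3 - q^2 - 4*q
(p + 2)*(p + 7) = p^2 + 9*p + 14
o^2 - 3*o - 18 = (o - 6)*(o + 3)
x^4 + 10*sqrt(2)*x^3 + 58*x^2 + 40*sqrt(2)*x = x*(x + sqrt(2))*(x + 4*sqrt(2))*(x + 5*sqrt(2))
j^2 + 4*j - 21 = (j - 3)*(j + 7)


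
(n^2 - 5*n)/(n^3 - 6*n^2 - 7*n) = (5 - n)/(-n^2 + 6*n + 7)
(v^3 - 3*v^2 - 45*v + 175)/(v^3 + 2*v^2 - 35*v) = (v - 5)/v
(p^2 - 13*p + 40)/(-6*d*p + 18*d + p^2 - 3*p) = (-p^2 + 13*p - 40)/(6*d*p - 18*d - p^2 + 3*p)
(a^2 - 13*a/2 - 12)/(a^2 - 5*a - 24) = (a + 3/2)/(a + 3)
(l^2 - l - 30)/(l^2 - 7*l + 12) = (l^2 - l - 30)/(l^2 - 7*l + 12)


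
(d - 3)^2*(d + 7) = d^3 + d^2 - 33*d + 63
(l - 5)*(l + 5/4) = l^2 - 15*l/4 - 25/4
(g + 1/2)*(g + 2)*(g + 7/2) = g^3 + 6*g^2 + 39*g/4 + 7/2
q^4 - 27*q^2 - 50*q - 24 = (q - 6)*(q + 1)^2*(q + 4)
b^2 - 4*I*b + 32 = (b - 8*I)*(b + 4*I)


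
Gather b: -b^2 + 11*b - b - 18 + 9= -b^2 + 10*b - 9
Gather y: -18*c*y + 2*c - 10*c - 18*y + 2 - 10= -8*c + y*(-18*c - 18) - 8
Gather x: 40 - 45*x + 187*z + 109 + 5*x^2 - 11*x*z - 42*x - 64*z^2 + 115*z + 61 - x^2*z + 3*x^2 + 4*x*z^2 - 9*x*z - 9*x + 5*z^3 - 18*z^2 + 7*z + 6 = x^2*(8 - z) + x*(4*z^2 - 20*z - 96) + 5*z^3 - 82*z^2 + 309*z + 216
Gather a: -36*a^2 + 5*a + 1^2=-36*a^2 + 5*a + 1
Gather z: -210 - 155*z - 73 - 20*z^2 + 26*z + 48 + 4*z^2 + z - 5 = -16*z^2 - 128*z - 240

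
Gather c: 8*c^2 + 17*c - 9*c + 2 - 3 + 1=8*c^2 + 8*c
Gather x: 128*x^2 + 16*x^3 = 16*x^3 + 128*x^2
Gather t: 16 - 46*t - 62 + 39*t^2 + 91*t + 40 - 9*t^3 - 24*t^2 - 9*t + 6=-9*t^3 + 15*t^2 + 36*t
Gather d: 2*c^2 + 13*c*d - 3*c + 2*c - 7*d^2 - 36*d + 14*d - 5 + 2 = 2*c^2 - c - 7*d^2 + d*(13*c - 22) - 3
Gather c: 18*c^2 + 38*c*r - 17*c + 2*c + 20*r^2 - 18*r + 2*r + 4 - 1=18*c^2 + c*(38*r - 15) + 20*r^2 - 16*r + 3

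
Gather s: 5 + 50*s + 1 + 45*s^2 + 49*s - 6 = 45*s^2 + 99*s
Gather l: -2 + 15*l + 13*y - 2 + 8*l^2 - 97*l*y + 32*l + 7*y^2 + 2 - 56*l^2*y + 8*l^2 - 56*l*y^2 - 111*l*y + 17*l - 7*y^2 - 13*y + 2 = l^2*(16 - 56*y) + l*(-56*y^2 - 208*y + 64)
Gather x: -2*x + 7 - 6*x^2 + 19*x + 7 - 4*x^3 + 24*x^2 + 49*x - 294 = -4*x^3 + 18*x^2 + 66*x - 280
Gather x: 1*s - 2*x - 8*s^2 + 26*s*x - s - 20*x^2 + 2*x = -8*s^2 + 26*s*x - 20*x^2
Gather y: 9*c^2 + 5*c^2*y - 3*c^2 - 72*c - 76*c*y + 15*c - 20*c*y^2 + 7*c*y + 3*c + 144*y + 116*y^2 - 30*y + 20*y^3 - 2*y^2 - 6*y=6*c^2 - 54*c + 20*y^3 + y^2*(114 - 20*c) + y*(5*c^2 - 69*c + 108)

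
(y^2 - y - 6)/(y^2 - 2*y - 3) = (y + 2)/(y + 1)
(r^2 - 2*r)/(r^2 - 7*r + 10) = r/(r - 5)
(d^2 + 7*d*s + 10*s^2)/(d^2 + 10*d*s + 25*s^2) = (d + 2*s)/(d + 5*s)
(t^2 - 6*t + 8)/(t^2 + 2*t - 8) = (t - 4)/(t + 4)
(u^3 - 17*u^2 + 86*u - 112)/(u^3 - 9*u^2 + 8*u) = (u^2 - 9*u + 14)/(u*(u - 1))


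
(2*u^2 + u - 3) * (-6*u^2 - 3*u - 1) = -12*u^4 - 12*u^3 + 13*u^2 + 8*u + 3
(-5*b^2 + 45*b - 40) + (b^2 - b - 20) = -4*b^2 + 44*b - 60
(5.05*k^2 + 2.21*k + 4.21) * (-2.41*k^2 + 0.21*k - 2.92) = -12.1705*k^4 - 4.2656*k^3 - 24.428*k^2 - 5.5691*k - 12.2932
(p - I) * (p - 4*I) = p^2 - 5*I*p - 4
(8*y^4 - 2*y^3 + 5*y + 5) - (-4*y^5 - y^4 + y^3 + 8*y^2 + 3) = 4*y^5 + 9*y^4 - 3*y^3 - 8*y^2 + 5*y + 2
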